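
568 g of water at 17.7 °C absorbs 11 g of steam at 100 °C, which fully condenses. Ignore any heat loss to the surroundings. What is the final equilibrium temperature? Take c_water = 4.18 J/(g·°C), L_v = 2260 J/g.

Setting the total heat transfer to zero:
condense steam: −11×2260 = −24860
  condensate cools 100→T: 11×4.18×(T − 100) = 45.98(T − 100)
  original water: 2374.2(T − 17.7)
2420.2 T = 24860 + 4598 + 42024 = 71482
T ≈ 29.54 °C, under the boiling point, so the assumption holds.

T_f ≈ 29.5 °C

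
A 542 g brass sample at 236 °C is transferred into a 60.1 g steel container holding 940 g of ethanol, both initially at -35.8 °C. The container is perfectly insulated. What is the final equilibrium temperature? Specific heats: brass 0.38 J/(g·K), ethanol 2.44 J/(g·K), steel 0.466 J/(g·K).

T_f ≈ -13.7 °C

T_f = Σ m_i c_i T_i / Σ m_i c_i:
T_f = (205.96·236 + 2293.6·(-35.8) + 28.01·(-35.8)) / (205.96 + 2293.6 + 28.01)
    = -34507 / 2527.6 ≈ -13.65 °C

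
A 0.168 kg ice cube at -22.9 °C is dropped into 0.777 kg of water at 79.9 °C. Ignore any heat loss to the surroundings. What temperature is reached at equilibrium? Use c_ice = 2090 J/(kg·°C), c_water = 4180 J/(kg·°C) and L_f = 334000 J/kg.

T_f ≈ 49.5 °C

Conservation of energy gives ΣQ = 0:
warm ice to 0 °C: 0.168×2090×(0 − (-22.9)) = 8040.6; melt ice: 0.168×334000 = 56112; meltwater 0→T: 0.168×4180×T = 702.24 T; water: 3247.9(T − 79.9)
3950.1 T = 259504 − 64153 = 195351
T ≈ 49.45 °C. Since T > 0 °C, the all-ice-melts assumption holds.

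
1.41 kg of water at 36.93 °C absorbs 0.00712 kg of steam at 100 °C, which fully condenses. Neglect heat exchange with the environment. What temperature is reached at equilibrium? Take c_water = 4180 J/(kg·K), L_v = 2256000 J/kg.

T_f ≈ 40.0 °C

Setting the total heat transfer to zero:
condense steam: −0.00712×2256000 = −16063; condensed water 100 °C→T: 29.76(T − 100); water warms: 1.41×4180×(T − 36.93) = 5893.8(T − 36.93)
5923.6 T = 16063 + 2976.2 + 217658 = 236697
T ≈ 39.96 °C, under the boiling point, so the assumption holds.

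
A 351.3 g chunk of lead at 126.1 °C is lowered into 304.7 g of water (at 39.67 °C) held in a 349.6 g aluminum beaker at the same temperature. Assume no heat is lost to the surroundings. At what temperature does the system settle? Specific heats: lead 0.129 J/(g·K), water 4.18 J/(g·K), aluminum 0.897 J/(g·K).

T_f ≈ 42.1 °C

Let T be the final temperature. ΣQ_i = 0:
351.3·0.129·(T − 126.1) + 304.7·4.18·(T − 39.67) + 349.6·0.897·(T − 39.67) = 0
45.32(T − 126.1) + 1273.6(T − 39.67) + 313.59(T − 39.67) = 0
(45.32 + 1273.6 + 313.59) T = 45.32·126.1 + 1273.6·39.67 + 313.59·39.67
T = 68680/1632.6 ≈ 42.07 °C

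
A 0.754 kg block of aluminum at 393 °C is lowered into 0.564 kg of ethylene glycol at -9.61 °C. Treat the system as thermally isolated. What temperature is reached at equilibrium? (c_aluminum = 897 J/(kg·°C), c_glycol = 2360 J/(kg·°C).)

Let T be the final temperature. ΣQ_i = 0:
0.754·897·(T − 393) + 0.564·2360·(T − (-9.61)) = 0
2007.4 T = 253010
T = 253010 / 2007.4 = 126 °C

T_f ≈ 126.0 °C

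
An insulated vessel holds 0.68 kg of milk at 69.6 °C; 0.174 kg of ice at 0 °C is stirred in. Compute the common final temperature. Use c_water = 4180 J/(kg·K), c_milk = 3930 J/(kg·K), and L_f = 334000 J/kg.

T_f ≈ 37.6 °C

Net heat exchanged in the isolated system is zero:
latent heat to melt: 0.174·334000 = 58116
  meltwater 0→T: 0.174·4180·T = 727.32 T
  milk cools: 0.68·3930·(T − 69.6) = 2672.4(T − 69.6)
3399.7 T = 185999 − 58116 = 127883
T ≈ 37.62 °C. Since T > 0 °C, the all-ice-melts assumption holds.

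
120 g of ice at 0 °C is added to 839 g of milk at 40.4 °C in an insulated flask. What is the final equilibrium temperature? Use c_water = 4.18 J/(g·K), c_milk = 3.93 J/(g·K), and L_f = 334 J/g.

T_f ≈ 24.5 °C

Conservation of energy gives ΣQ = 0:
melt ice: 120×334 = 40080; warm the meltwater: 501.6 T; milk cools: 839×3.93×(T − 40.4) = 3297.3(T − 40.4)
3798.9 T = 133210 − 40080 = 93130
T ≈ 24.52 °C — above 0 °C, consistent with complete melting.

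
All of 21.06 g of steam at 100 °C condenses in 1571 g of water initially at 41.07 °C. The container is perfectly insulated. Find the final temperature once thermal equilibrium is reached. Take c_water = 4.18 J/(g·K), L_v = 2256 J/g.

T_f ≈ 49.0 °C

Energy conservation, ΣQ = 0:
condense steam: −21.06×2256 = −47511; condensate cools 100→T: 21.06×4.18×(T − 100) = 88.03(T − 100); water warms: 1571×4.18×(T − 41.07) = 6566.8(T − 41.07)
6654.8 T = 47511 + 8803.1 + 269698 = 326012
T ≈ 48.99 °C (< 100 °C, so full condensation is consistent).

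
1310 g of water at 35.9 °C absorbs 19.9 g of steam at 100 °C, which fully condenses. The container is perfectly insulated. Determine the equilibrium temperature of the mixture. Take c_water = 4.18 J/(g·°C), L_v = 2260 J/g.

Conservation of energy gives ΣQ = 0:
latent heat released on condensation: 19.9·2260 = 44974
  condensate cools 100→T: 19.9·4.18·(T − 100) = 83.18(T − 100)
  water warms: 1310·4.18·(T − 35.9) = 5475.8(T − 35.9)
5559 T = 44974 + 8318.2 + 196581 = 249873
T ≈ 44.95 °C — below 100 °C, confirming all the steam condensed.

T_f ≈ 44.9 °C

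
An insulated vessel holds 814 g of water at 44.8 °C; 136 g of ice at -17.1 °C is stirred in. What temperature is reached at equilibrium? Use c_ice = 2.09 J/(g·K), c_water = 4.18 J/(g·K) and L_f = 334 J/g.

T_f ≈ 25.7 °C

Energy balance with sensible and latent terms:
warm ice to 0 °C: 136·2.09·(0 − (-17.1)) = 4860.5; fusion: m_ice L_f = 136·334 = 45424; warm the meltwater: 568.48 T; water cools: 814·4.18·(T − 44.8) = 3402.5(T − 44.8)
3971 T = 152433 − 50285 = 102148
T ≈ 25.72 °C (positive, so assuming full melt was valid).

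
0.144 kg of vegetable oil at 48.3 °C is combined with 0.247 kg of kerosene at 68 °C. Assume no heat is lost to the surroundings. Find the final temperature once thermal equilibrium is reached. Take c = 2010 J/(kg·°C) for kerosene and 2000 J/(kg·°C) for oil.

T_f ≈ 60.8 °C

With ΣQ=0 the equilibrium temperature is the m·c-weighted mean:
T_f = (496.47*68 + 288*48.3) / (496.47 + 288)
    = 47670 / 784.47 ≈ 60.77 °C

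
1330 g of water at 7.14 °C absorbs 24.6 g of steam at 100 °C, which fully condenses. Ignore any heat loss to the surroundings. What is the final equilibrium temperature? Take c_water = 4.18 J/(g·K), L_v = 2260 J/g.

T_f ≈ 18.6 °C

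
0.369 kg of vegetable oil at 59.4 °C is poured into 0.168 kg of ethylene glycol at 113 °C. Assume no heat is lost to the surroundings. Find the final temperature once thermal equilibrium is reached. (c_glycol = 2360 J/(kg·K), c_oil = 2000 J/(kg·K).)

Heat gained plus heat lost sum to zero:
0.168·2360·(T − 113) + 0.369·2000·(T − 59.4) = 0
396.48(T − 113) + 738(T − 59.4) = 0
1134.5 T = 88639
T = 88639 / 1134.5 = 78.1 °C

T_f ≈ 78.1 °C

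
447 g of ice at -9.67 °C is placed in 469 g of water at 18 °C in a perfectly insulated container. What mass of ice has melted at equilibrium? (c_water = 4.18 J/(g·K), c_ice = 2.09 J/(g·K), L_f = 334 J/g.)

Heat available from the water dropping to 0 °C: 469·4.18·18 = 35288 J.
Warming the ice to 0 °C takes 447·2.09·9.67 = 9034 J, leaving 26254 J for melting.
Fully melting the ice requires m_ice L_f = 447·334 = 149298 J.
That's not enough to melt it all — equilibrium is at 0 °C with ice remaining.
m_melt = 26254 / L_f = 78.6 g.

m_melted ≈ 78.6 g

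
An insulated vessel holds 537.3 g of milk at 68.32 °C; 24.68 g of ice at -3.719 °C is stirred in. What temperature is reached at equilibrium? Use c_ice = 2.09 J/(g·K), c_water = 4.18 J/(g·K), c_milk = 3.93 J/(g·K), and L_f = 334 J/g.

Energy conservation, ΣQ = 0:
ice -3.719→0 °C: 24.68·2.09·3.719 = 191.83
  fusion: m_ice L_f = 24.68·334 = 8243.1
  meltwater 0→T: 24.68·4.18·T = 103.16 T
  milk cools: 537.3·3.93·(T − 68.32) = 2111.6(T − 68.32)
2214.8 T = 144264 − 8435 = 135829
T ≈ 61.33 °C. Since T > 0 °C, the all-ice-melts assumption holds.

T_f ≈ 61.3 °C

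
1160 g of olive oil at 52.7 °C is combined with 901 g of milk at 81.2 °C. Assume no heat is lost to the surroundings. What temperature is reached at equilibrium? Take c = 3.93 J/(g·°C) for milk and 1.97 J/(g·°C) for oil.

Let T be the final temperature. ΣQ_i = 0:
901·3.93·(T − 81.2) + 1160·1.97·(T − 52.7) = 0
5826.1 T = 407954
T ≈ 70.02 °C

T_f ≈ 70.0 °C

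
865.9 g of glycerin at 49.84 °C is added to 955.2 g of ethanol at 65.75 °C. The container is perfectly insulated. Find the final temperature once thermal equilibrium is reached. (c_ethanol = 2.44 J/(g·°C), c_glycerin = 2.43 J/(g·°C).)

T_f = Σ m_i c_i T_i / Σ m_i c_i:
T_f = (2330.7*65.75 + 2104.1*49.84) / (2330.7 + 2104.1)
    = 258113 / 4434.8 ≈ 58.20 °C

T_f ≈ 58.2 °C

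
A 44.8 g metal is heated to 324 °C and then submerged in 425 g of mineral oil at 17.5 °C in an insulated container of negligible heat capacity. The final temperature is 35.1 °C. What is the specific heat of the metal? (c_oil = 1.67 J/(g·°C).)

c ≈ 0.965 J/(g·°C)

Heat lost by the metal = heat gained by the oil:
44.8×c×(324 − 35.1) = 425×1.67×(35.1 − 17.5)
12943 c = 12492  ⇒  c ≈ 0.9651 J/(g·°C)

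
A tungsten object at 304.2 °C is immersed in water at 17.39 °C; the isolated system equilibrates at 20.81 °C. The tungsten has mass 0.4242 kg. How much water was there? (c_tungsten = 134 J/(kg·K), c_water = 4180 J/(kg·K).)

Energy conservation, ΣQ = 0:
0.4242·134·(20.81 − 304.2) + m·4180·(20.81 − 17.39) = 0
14296 m = 16109
m = 16109/14296 ≈ 1.127 kg

m ≈ 1.13 kg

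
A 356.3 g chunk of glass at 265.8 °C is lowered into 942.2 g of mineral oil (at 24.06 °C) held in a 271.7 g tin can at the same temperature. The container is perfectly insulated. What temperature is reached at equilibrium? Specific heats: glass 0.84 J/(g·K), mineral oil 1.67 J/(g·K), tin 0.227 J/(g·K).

With ΣQ=0 the equilibrium temperature is the m·c-weighted mean:
T_f = (299.29·265.8 + 1573.5·24.06 + 61.68·24.06) / (299.29 + 1573.5 + 61.68)
    = 118894 / 1934.4 ≈ 61.46 °C

T_f ≈ 61.5 °C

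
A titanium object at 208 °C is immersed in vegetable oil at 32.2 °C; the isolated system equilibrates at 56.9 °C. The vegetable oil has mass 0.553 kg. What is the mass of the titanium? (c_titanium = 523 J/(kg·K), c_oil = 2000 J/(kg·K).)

m ≈ 0.346 kg

Heat lost by the titanium = heat gained by the oil:
m·523·(208 − 56.9) = 0.553·2000·(56.9 − 32.2)
79025 m = 27318  ⇒  m ≈ 0.3457 kg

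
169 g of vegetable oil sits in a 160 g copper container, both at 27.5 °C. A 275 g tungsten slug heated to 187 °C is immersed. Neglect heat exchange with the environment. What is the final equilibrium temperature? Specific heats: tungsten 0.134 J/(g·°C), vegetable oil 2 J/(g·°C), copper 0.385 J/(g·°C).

T_f = Σ m_i c_i T_i / Σ m_i c_i:
T_f = (36.85×187 + 338×27.5 + 61.6×27.5) / (36.85 + 338 + 61.6)
    = 17880 / 436.45 ≈ 40.97 °C

T_f ≈ 41.0 °C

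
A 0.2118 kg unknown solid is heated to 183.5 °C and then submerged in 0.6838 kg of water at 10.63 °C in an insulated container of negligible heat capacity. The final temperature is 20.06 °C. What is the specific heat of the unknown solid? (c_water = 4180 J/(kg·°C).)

Heat lost by the unknown solid = heat gained by the water:
0.2118·c·(183.5 − 20.06) = 0.6838·4180·(20.06 − 10.63)
34.62 c = 26954  ⇒  c ≈ 778.6 J/(kg·°C)

c ≈ 779 J/(kg·°C)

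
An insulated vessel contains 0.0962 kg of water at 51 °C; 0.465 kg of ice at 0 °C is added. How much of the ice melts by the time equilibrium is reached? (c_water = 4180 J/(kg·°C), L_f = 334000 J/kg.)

Heat available from the water dropping to 0 °C: 0.0962×4180×51 = 20508 J.
Melting all 0.465 kg of ice would need 0.465×334000 = 155310 J.
20508 J < 155310 J, so only part of the ice melts and the system sits at 0 °C.
m_melted×334000 = 20508  ⇒  m_melted ≈ 0.0614 kg.

m_melted ≈ 0.0614 kg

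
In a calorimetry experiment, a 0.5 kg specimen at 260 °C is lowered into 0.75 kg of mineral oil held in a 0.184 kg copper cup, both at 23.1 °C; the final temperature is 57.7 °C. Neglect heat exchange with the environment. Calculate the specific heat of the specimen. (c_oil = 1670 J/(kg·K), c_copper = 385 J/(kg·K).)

Let T be the final temperature. ΣQ_i = 0:
0.5×c×(57.7 − 260) + 0.75×1670×(57.7 − 23.1) + 0.184×385×(57.7 − 23.1) = 0
-101.15 c = -45788
c = -45788/-101.15 ≈ 452.7 J/(kg·K)

c ≈ 453 J/(kg·K)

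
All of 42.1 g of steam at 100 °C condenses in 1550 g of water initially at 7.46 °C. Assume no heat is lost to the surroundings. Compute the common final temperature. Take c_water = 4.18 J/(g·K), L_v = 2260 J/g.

T_f ≈ 24.2 °C

Net heat exchanged in the isolated system is zero:
latent heat released on condensation: 42.1·2260 = 95146
  condensate cools 100→T: 42.1·4.18·(T − 100) = 175.98(T − 100)
  water warms: 1550·4.18·(T − 7.46) = 6479(T − 7.46)
6655 T = 95146 + 17598 + 48333 = 161077
T ≈ 24.20 °C, under the boiling point, so the assumption holds.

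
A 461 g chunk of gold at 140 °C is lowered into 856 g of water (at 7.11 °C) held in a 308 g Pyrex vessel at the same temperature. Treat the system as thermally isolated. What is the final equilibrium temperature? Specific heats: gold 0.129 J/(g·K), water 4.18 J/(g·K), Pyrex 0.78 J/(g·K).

Net heat exchanged in the isolated system is zero:
461*0.129*(T − 140) + 856*4.18*(T − 7.11) + 308*0.78*(T − 7.11) = 0
(59.47 + 3578.1 + 240.24) T = 59.47*140 + 3578.1*7.11 + 240.24*7.11
T = 35474 / 3877.8 = 9.15 °C

T_f ≈ 9.1 °C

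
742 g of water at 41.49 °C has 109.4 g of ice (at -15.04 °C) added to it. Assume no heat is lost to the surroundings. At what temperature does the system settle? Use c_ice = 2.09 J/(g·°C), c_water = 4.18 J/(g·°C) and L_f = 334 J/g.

T_f ≈ 24.9 °C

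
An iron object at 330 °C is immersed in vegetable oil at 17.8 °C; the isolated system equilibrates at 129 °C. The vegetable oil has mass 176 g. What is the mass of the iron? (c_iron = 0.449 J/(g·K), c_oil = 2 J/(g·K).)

m ≈ 434 g

Setting the total heat transfer to zero:
m·0.449·(129 − 330) + 176·2·(129 − 17.8) = 0
-90.25 m = -39142
m = -39142/-90.25 ≈ 433.7 g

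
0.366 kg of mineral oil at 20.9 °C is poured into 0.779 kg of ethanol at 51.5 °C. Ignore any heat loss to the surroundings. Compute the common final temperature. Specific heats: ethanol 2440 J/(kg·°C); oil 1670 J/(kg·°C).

T_f ≈ 44.1 °C

Let T be the final temperature. ΣQ_i = 0:
0.779×2440×(T − 51.5) + 0.366×1670×(T − 20.9) = 0
(1900.8 + 611.22) T = 1900.8×51.5 + 611.22×20.9
T = 110664/2512 ≈ 44.05 °C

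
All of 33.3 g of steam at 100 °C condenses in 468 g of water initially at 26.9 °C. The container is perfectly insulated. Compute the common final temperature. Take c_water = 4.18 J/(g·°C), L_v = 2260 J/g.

T_f ≈ 67.7 °C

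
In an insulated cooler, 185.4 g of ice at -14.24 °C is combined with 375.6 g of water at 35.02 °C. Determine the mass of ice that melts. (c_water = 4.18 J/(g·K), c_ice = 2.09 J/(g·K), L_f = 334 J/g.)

m_melted ≈ 148 g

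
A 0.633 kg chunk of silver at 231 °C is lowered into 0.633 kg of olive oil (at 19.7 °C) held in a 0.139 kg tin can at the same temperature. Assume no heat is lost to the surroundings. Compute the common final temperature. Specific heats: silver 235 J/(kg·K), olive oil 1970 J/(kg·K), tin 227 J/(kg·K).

T_f ≈ 41.7 °C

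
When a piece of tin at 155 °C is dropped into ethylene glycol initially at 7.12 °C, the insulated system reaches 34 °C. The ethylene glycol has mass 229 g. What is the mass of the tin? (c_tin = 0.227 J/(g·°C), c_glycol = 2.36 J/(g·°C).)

|Q_tin| = |Q_glycol|:
m·0.227·(155 − 34) = 229·2.36·(34 − 7.12)
27.47 m = 14527  ⇒  m ≈ 528.9 g

m ≈ 529 g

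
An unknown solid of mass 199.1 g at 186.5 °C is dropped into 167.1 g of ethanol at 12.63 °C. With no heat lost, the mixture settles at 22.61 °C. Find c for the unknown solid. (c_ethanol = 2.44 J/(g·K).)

Heat lost by the unknown solid = heat gained by the ethanol:
199.1·c·(186.5 − 22.61) = 167.1·2.44·(22.61 − 12.63)
32630 c = 4069.1  ⇒  c ≈ 0.1247 J/(g·K)

c ≈ 0.125 J/(g·K)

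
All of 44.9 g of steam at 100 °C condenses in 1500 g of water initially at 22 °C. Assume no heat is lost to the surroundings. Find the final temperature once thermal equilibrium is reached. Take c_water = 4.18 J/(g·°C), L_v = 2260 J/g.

T_f ≈ 40.0 °C

Taking heat into each body as positive, Σ m c ΔT = 0:
condense steam: −44.9·2260 = −101474; condensate cools 100→T: 44.9·4.18·(T − 100) = 187.68(T − 100); original water: 6270(T − 22)
6457.7 T = 101474 + 18768 + 137940 = 258182
T ≈ 39.98 °C — below 100 °C, confirming all the steam condensed.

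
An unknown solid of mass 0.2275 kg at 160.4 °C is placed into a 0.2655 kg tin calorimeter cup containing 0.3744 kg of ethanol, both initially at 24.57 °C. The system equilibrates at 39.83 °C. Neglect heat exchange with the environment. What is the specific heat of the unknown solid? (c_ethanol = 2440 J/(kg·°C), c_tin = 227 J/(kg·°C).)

c ≈ 542 J/(kg·°C)

Heat gained plus heat lost sum to zero:
0.2275×c×(39.83 − 160.4) + 0.3744×2440×(39.83 − 24.57) + 0.2655×227×(39.83 − 24.57) = 0
-27.43 c = -14860
c = -14860/-27.43 ≈ 541.8 J/(kg·°C)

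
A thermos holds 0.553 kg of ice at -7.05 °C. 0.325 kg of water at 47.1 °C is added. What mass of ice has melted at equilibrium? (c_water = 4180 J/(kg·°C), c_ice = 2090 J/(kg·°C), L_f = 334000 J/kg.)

m_melted ≈ 0.167 kg

Heat available from the water dropping to 0 °C: 0.325×4180×47.1 = 63985 J.
Of that, 0.553×2090×7.05 = 8148.2 J goes to bring the ice to 0 °C, leaving 55837 J.
Melting all 0.553 kg of ice would need 0.553×334000 = 184702 J.
55837 J < 184702 J, so only part of the ice melts and the system sits at 0 °C.
Mass melted = 55837/334000 ≈ 0.1672 kg.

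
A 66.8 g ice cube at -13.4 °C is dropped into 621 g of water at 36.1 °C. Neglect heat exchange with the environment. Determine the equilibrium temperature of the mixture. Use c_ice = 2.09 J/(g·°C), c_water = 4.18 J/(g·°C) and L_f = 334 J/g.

Setting the total heat transfer to zero:
warm ice to 0 °C: 66.8·2.09·(0 − (-13.4)) = 1870.8
  fusion: m_ice L_f = 66.8·334 = 22311
  meltwater 0→T: 66.8·4.18·T = 279.22 T
  water: 2595.8(T − 36.1)
2875 T = 93708 − 24182 = 69526
T ≈ 24.18 °C. Since T > 0 °C, the all-ice-melts assumption holds.

T_f ≈ 24.2 °C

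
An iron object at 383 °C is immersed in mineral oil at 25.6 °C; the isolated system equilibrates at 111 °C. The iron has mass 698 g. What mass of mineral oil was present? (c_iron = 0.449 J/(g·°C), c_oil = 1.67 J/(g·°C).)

m ≈ 598 g

|Q_iron| = |Q_oil|:
698·0.449·(383 − 111) = m·1.67·(111 − 25.6)
142.62 m = 85245  ⇒  m ≈ 597.7 g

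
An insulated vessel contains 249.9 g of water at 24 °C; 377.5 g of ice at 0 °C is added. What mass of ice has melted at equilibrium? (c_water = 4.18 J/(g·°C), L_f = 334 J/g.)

m_melted ≈ 75.1 g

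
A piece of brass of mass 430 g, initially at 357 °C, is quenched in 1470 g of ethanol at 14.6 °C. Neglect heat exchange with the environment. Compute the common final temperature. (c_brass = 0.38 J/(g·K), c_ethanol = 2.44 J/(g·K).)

T_f ≈ 29.5 °C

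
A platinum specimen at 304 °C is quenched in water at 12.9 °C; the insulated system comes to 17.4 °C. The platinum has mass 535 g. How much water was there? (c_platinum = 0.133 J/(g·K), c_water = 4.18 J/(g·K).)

m ≈ 1080 g

Heat lost by the platinum = heat gained by the water:
535·0.133·(304 − 17.4) = m·4.18·(17.4 − 12.9)
18.81 m = 20393  ⇒  m ≈ 1084 g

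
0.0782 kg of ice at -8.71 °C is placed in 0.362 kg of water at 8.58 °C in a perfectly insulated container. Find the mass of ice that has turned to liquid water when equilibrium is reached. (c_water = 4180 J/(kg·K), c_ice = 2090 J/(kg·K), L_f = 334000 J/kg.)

Cooling the water to 0 °C releases 0.362·4180·8.58 = 12983 J.
Of that, 0.0782·2090·8.71 = 1423.5 J goes to bring the ice to 0 °C, leaving 11559 J.
Melting all 0.0782 kg of ice would need 0.0782·334000 = 26119 J.
11559 J < 26119 J, so only part of the ice melts and the system sits at 0 °C.
m_melted·334000 = 11559  ⇒  m_melted ≈ 0.03461 kg.

m_melted ≈ 0.0346 kg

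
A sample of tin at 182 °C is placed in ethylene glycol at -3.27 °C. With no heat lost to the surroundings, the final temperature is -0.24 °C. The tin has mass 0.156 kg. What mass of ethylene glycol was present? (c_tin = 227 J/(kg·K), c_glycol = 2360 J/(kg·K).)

m ≈ 0.902 kg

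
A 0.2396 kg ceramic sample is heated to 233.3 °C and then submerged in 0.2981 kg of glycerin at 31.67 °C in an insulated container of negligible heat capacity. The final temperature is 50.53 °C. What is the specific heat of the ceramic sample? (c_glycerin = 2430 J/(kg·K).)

c ≈ 312 J/(kg·K)

m_s c (T_s − T_f) = m_glycerin c_glycerin (T_f − T_0):
0.2396×c×(233.3 − 50.53) = 0.2981×2430×(50.53 − 31.67)
43.79 c = 13662  ⇒  c ≈ 312 J/(kg·K)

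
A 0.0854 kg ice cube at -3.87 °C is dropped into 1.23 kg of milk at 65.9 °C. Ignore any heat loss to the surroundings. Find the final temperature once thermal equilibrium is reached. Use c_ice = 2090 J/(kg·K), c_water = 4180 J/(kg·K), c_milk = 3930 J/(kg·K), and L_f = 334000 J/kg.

T_f ≈ 55.7 °C

Energy balance with sensible and latent terms:
ice -3.87→0 °C: 0.0854·2090·3.87 = 690.74; melt ice: 0.0854·334000 = 28524; warm the meltwater: 356.97 T; milk: 4833.9(T − 65.9)
5190.9 T = 318554 − 29214 = 289340
T ≈ 55.74 °C — above 0 °C, consistent with complete melting.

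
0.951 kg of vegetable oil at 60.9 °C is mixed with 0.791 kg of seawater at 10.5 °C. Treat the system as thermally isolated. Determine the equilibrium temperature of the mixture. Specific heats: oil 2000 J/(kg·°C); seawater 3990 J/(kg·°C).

T_f ≈ 29.5 °C

T_f = Σ m_i c_i T_i / Σ m_i c_i:
T_f = (1902×60.9 + 3156.1×10.5) / (1902 + 3156.1)
    = 148971 / 5058.1 ≈ 29.45 °C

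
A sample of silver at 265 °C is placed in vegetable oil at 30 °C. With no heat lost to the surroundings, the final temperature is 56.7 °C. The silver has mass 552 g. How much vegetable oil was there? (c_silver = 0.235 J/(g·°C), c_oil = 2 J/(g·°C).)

|Q_silver| = |Q_oil|:
552×0.235×(265 − 56.7) = m×2×(56.7 − 30)
53.4 m = 27021  ⇒  m ≈ 506 g

m ≈ 506 g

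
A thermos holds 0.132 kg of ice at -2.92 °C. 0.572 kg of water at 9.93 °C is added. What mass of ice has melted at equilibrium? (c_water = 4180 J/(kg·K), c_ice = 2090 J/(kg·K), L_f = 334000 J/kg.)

Water can give up m c ΔT = 0.572×4180×9.93 = 23742 J before reaching 0 °C.
Of that, 0.132×2090×2.92 = 805.57 J goes to bring the ice to 0 °C, leaving 22937 J.
Fully melting the ice requires m_ice L_f = 0.132×334000 = 44088 J.
22937 J < 44088 J, so only part of the ice melts and the system sits at 0 °C.
m_melt = 22937 / L_f = 0.06867 kg.

m_melted ≈ 0.0687 kg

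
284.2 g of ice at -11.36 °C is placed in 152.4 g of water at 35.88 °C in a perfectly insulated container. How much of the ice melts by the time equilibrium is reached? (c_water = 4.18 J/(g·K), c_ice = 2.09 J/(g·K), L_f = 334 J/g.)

m_melted ≈ 48.2 g

Heat available from the water dropping to 0 °C: 152.4·4.18·35.88 = 22857 J.
Of that, 284.2·2.09·11.36 = 6747.6 J goes to bring the ice to 0 °C, leaving 16109 J.
Fully melting the ice requires m_ice L_f = 284.2·334 = 94923 J.
Since 16109 < 94923 J, not all the ice melts; equilibrium is at 0 °C.
Mass melted = 16109/334 ≈ 48.23 g.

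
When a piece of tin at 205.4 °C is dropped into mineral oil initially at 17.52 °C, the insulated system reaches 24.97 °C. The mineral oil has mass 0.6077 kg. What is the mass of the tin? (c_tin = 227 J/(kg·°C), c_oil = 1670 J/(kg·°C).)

m ≈ 0.185 kg

Heat lost by the tin = heat gained by the oil:
m×227×(205.4 − 24.97) = 0.6077×1670×(24.97 − 17.52)
40958 m = 7560.7  ⇒  m ≈ 0.1846 kg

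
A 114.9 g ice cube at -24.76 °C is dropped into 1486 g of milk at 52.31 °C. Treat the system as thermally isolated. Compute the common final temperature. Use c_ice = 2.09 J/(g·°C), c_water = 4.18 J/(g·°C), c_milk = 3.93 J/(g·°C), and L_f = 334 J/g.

T_f ≈ 41.3 °C

Let T be the final temperature. ΣQ_i = 0:
ice -24.76→0 °C: 114.9×2.09×24.76 = 5945.9; melt ice: 114.9×334 = 38377; warm the meltwater: 480.28 T; milk cools: 1486×3.93×(T − 52.31) = 5840(T − 52.31)
6320.3 T = 305489 − 44322 = 261167
T ≈ 41.32 °C (positive, so assuming full melt was valid).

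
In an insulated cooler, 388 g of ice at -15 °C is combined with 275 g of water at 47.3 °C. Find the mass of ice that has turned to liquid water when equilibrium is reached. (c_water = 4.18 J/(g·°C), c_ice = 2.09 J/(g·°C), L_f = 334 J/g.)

m_melted ≈ 126 g

Water can give up m c ΔT = 275×4.18×47.3 = 54371 J before reaching 0 °C.
Of that, 388×2.09×15 = 12164 J goes to bring the ice to 0 °C, leaving 42208 J.
To melt every bit of ice: 388×334 = 129592 J.
Since 42208 < 129592 J, not all the ice melts; equilibrium is at 0 °C.
m_melted×334 = 42208  ⇒  m_melted ≈ 126.4 g.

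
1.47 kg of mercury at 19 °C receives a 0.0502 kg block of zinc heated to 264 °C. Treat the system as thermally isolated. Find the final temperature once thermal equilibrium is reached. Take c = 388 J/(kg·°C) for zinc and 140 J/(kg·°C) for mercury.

T_f ≈ 40.2 °C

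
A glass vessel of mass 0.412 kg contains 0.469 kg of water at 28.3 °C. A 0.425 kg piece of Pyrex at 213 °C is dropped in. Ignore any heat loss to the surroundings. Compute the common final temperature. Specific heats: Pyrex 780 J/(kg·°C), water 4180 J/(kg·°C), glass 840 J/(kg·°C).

Conservation of energy gives ΣQ = 0:
0.425×780×(T − 213) + 0.469×4180×(T − 28.3) + 0.412×840×(T − 28.3) = 0
331.5(T − 213) + 1960.4(T − 28.3) + 346.08(T − 28.3) = 0
2638 T = 135883
T = 135883 / 2638 = 51.5 °C

T_f ≈ 51.5 °C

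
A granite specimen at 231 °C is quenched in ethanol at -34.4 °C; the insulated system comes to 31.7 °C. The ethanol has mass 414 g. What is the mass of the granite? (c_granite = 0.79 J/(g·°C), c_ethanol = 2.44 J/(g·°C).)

Conservation of energy gives ΣQ = 0:
m×0.79×(31.7 − 231) + 414×2.44×(31.7 − (-34.4)) = 0
-157.45 m = -66772
m = -66772/-157.45 ≈ 424.1 g

m ≈ 424 g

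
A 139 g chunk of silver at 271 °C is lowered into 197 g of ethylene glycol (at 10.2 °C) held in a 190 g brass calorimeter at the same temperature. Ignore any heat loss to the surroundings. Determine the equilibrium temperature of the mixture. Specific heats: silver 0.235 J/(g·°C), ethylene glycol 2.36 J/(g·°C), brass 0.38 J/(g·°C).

T_f ≈ 25.2 °C

Let T be the final temperature. ΣQ_i = 0:
139×0.235×(T − 271) + 197×2.36×(T − 10.2) + 190×0.38×(T − 10.2) = 0
569.78 T = 14331
T = 14331 / 569.78 = 25.2 °C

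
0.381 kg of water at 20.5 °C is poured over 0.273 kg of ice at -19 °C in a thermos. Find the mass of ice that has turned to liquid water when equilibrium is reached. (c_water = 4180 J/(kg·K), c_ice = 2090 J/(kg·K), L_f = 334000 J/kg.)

Cooling the water to 0 °C releases 0.381·4180·20.5 = 32648 J.
Warming the ice to 0 °C takes 0.273·2090·19 = 10841 J, leaving 21807 J for melting.
Fully melting the ice requires m_ice L_f = 0.273·334000 = 91182 J.
That's not enough to melt it all — equilibrium is at 0 °C with ice remaining.
m_melt = 21807 / L_f = 0.06529 kg.

m_melted ≈ 0.0653 kg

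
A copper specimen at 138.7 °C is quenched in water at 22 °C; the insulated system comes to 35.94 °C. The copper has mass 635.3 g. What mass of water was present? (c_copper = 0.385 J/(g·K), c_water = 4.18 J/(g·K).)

m ≈ 431 g

|Q_copper| = |Q_water|:
635.3×0.385×(138.7 − 35.94) = m×4.18×(35.94 − 22)
58.27 m = 25134  ⇒  m ≈ 431.3 g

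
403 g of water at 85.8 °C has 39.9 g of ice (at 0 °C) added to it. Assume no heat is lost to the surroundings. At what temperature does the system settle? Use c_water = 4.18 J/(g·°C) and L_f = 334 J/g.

Let T be the final temperature. ΣQ_i = 0:
fusion: m_ice L_f = 39.9×334 = 13327; meltwater 0→T: 39.9×4.18×T = 166.78 T; water: 1684.5(T − 85.8)
1851.3 T = 144534 − 13327 = 131207
T ≈ 70.87 °C. Since T > 0 °C, the all-ice-melts assumption holds.

T_f ≈ 70.9 °C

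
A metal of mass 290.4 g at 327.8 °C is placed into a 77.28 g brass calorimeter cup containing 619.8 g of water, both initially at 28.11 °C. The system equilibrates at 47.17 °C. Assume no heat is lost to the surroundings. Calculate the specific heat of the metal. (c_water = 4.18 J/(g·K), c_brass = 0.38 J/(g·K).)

c ≈ 0.613 J/(g·K)

Taking heat into each body as positive, Σ m c ΔT = 0:
290.4·c·(47.17 − 327.8) + 619.8·4.18·(47.17 − 28.11) + 77.28·0.38·(47.17 − 28.11) = 0
-81495 c = -49940
c = -49940/-81495 ≈ 0.6128 J/(g·K)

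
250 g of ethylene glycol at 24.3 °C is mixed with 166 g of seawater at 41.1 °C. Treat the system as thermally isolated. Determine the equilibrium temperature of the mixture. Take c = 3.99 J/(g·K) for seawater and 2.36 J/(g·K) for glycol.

T_f ≈ 33.2 °C

Heat gained plus heat lost sum to zero:
166×3.99×(T − 41.1) + 250×2.36×(T − 24.3) = 0
662.34(T − 41.1) + 590(T − 24.3) = 0
(662.34 + 590) T = 662.34×41.1 + 590×24.3
T = 41559/1252.3 ≈ 33.19 °C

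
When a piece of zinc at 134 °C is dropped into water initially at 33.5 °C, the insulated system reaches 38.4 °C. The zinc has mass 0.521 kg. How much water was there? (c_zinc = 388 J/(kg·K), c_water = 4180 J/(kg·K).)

m ≈ 0.944 kg

Heat lost by the zinc = heat gained by the water:
0.521×388×(134 − 38.4) = m×4180×(38.4 − 33.5)
20482 m = 19325  ⇒  m ≈ 0.9435 kg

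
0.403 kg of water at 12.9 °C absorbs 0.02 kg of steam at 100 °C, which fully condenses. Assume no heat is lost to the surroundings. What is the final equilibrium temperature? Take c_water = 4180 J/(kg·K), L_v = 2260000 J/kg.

T_f ≈ 42.6 °C

Energy conservation, ΣQ = 0:
latent heat released on condensation: 0.02·2260000 = 45200
  condensed water 100 °C→T: 83.6(T − 100)
  original water: 1684.5(T − 12.9)
1768.1 T = 45200 + 8360 + 21731 = 75291
T ≈ 42.58 °C — below 100 °C, confirming all the steam condensed.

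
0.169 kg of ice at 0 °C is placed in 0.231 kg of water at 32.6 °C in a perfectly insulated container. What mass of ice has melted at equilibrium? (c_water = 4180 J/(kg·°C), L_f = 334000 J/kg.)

Cooling the water to 0 °C releases 0.231·4180·32.6 = 31478 J.
Fully melting the ice requires m_ice L_f = 0.169·334000 = 56446 J.
Since 31478 < 56446 J, not all the ice melts; equilibrium is at 0 °C.
Mass melted = 31478/334000 ≈ 0.09425 kg.

m_melted ≈ 0.0942 kg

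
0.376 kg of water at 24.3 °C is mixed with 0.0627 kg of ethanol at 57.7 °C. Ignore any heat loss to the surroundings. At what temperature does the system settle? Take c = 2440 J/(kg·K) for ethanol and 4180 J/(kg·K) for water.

Let T be the final temperature. ΣQ_i = 0:
0.0627×2440×(T − 57.7) + 0.376×4180×(T − 24.3) = 0
152.99(T − 57.7) + 1571.7(T − 24.3) = 0
1724.7 T = 47019
T = 47019 / 1724.7 = 27.3 °C

T_f ≈ 27.3 °C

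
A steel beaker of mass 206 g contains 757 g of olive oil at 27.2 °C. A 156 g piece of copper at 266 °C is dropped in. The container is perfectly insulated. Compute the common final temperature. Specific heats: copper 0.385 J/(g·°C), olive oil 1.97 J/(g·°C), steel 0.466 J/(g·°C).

T_f ≈ 35.9 °C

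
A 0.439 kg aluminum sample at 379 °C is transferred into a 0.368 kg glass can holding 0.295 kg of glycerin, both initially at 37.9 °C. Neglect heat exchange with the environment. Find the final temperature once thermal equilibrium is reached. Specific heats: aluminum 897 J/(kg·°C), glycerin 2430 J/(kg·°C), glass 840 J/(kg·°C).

Net heat exchanged in the isolated system is zero:
0.439×897×(T − 379) + 0.295×2430×(T − 37.9) + 0.368×840×(T − 37.9) = 0
(393.78 + 716.85 + 309.12) T = 393.78×379 + 716.85×37.9 + 309.12×37.9
T ≈ 132.51 °C

T_f ≈ 132.5 °C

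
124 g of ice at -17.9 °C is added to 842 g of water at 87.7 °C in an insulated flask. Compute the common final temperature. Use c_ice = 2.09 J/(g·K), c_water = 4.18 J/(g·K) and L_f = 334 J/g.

T_f ≈ 65.0 °C

Net heat exchanged in the isolated system is zero:
ice -17.9→0 °C: 124×2.09×17.9 = 4639
  fusion: m_ice L_f = 124×334 = 41416
  meltwater 0→T: 124×4.18×T = 518.32 T
  water cools: 842×4.18×(T − 87.7) = 3519.6(T − 87.7)
4037.9 T = 308665 − 46055 = 262610
T ≈ 65.04 °C (positive, so assuming full melt was valid).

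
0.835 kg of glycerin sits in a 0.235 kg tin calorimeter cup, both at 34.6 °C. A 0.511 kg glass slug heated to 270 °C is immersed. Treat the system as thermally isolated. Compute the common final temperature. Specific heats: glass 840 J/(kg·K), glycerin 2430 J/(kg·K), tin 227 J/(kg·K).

T_f ≈ 74.8 °C

Energy conservation, ΣQ = 0:
0.511×840×(T − 270) + 0.835×2430×(T − 34.6) + 0.235×227×(T − 34.6) = 0
(429.24 + 2029 + 53.34) T = 429.24×270 + 2029×34.6 + 53.34×34.6
T ≈ 74.83 °C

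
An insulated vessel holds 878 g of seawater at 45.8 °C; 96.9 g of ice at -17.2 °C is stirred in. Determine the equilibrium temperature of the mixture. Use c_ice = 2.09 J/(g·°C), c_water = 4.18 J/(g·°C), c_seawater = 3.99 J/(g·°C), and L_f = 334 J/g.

Energy balance with sensible and latent terms:
warm ice to 0 °C: 96.9·2.09·(0 − (-17.2)) = 3483.4
  fusion: m_ice L_f = 96.9·334 = 32365
  warm the meltwater: 405.04 T
  seawater: 3503.2(T − 45.8)
3908.3 T = 160447 − 35848 = 124600
T ≈ 31.88 °C — above 0 °C, consistent with complete melting.

T_f ≈ 31.9 °C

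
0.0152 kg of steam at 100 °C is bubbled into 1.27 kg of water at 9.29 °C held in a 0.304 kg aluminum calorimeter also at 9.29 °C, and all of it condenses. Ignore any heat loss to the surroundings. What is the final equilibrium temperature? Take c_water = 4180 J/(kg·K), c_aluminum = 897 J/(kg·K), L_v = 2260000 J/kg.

Net heat exchanged in the isolated system is zero:
latent heat released on condensation: 0.0152×2260000 = 34352; condensed water 100 °C→T: 63.54(T − 100); original water: 5308.6(T − 9.29); cup: 272.69(T − 9.29)
5644.8 T = 34352 + 6353.6 + 51850 = 92556
T ≈ 16.40 °C — below 100 °C, confirming all the steam condensed.

T_f ≈ 16.4 °C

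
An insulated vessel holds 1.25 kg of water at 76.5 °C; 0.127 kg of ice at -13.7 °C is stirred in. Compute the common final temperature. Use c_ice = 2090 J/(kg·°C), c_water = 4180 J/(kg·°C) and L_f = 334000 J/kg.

T_f ≈ 61.4 °C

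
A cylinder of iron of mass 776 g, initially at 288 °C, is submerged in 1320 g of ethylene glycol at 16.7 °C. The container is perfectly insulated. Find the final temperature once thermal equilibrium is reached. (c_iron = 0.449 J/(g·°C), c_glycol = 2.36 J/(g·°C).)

T_f ≈ 44.0 °C

Net heat exchanged in the isolated system is zero:
776×0.449×(T − 288) + 1320×2.36×(T − 16.7) = 0
348.42(T − 288) + 3115.2(T − 16.7) = 0
(348.42 + 3115.2) T = 348.42×288 + 3115.2×16.7
T = 152370 / 3463.6 = 44 °C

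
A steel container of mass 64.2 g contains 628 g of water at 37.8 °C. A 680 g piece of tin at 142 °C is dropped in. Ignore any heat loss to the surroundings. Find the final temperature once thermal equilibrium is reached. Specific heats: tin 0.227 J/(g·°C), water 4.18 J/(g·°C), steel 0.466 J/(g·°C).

Taking heat into each body as positive, Σ m c ΔT = 0:
680×0.227×(T − 142) + 628×4.18×(T − 37.8) + 64.2×0.466×(T − 37.8) = 0
154.36(T − 142) + 2625(T − 37.8) + 29.92(T − 37.8) = 0
2809.3 T = 122277
T = 122277 / 2809.3 = 43.5 °C

T_f ≈ 43.5 °C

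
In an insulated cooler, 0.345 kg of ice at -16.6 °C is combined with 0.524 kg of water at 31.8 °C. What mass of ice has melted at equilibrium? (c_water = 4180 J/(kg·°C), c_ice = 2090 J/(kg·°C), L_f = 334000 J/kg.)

Cooling the water to 0 °C releases 0.524·4180·31.8 = 69652 J.
Of that, 0.345·2090·16.6 = 11969 J goes to bring the ice to 0 °C, leaving 57683 J.
Melting all 0.345 kg of ice would need 0.345·334000 = 115230 J.
57683 J < 115230 J, so only part of the ice melts and the system sits at 0 °C.
Mass melted = 57683/334000 ≈ 0.1727 kg.

m_melted ≈ 0.173 kg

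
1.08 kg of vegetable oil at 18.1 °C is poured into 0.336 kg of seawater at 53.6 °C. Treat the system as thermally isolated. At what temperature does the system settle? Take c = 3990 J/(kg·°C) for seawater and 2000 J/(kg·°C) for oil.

T_f ≈ 31.7 °C

Net heat exchanged in the isolated system is zero:
0.336·3990·(T − 53.6) + 1.08·2000·(T − 18.1) = 0
1340.6(T − 53.6) + 2160(T − 18.1) = 0
(1340.6 + 2160) T = 1340.6·53.6 + 2160·18.1
T ≈ 31.70 °C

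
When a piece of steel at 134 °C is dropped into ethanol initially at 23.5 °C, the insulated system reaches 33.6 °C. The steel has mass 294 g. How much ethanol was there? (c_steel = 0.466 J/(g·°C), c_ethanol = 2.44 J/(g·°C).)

|Q_steel| = |Q_ethanol|:
294·0.466·(134 − 33.6) = m·2.44·(33.6 − 23.5)
24.64 m = 13755  ⇒  m ≈ 558.2 g

m ≈ 558 g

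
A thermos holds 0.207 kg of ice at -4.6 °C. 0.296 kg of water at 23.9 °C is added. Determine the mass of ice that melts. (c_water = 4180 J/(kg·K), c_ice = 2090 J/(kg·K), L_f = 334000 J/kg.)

m_melted ≈ 0.0826 kg

Water can give up m c ΔT = 0.296×4180×23.9 = 29571 J before reaching 0 °C.
Warming the ice to 0 °C takes 0.207×2090×4.6 = 1990.1 J, leaving 27581 J for melting.
To melt every bit of ice: 0.207×334000 = 69138 J.
Since 27581 < 69138 J, not all the ice melts; equilibrium is at 0 °C.
m_melted×334000 = 27581  ⇒  m_melted ≈ 0.08258 kg.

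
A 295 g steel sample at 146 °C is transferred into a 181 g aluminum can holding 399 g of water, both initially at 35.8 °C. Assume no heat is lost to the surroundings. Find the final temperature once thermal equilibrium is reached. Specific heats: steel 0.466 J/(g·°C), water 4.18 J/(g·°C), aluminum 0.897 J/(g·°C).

T_f ≈ 43.5 °C

Setting the total heat transfer to zero:
295×0.466×(T − 146) + 399×4.18×(T − 35.8) + 181×0.897×(T − 35.8) = 0
(137.47 + 1667.8 + 162.36) T = 137.47×146 + 1667.8×35.8 + 162.36×35.8
T = 85591/1967.6 ≈ 43.50 °C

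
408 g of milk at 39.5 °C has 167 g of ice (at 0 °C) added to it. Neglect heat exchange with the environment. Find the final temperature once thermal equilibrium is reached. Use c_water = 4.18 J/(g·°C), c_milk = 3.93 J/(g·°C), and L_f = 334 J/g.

T_f ≈ 3.3 °C

Setting the total heat transfer to zero:
melt ice: 167×334 = 55778
  meltwater 0→T: 167×4.18×T = 698.06 T
  milk: 1603.4(T − 39.5)
2301.5 T = 63336 − 55778 = 7557.9
T ≈ 3.28 °C. Since T > 0 °C, the all-ice-melts assumption holds.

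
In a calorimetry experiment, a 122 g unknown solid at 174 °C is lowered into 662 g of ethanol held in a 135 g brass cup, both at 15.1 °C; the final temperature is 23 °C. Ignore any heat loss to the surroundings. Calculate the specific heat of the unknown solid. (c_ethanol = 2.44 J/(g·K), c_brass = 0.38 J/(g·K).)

c ≈ 0.715 J/(g·K)

Net heat exchanged in the isolated system is zero:
122×c×(23 − 174) + 662×2.44×(23 − 15.1) + 135×0.38×(23 − 15.1) = 0
-18422 c = -13166
c = -13166/-18422 ≈ 0.7147 J/(g·K)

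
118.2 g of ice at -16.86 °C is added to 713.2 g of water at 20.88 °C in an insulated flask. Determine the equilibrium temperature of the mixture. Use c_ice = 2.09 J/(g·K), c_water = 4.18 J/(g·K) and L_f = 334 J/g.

T_f ≈ 5.4 °C

Sum of m c ΔT and latent-heat terms is zero:
ice -16.86→0 °C: 118.2×2.09×16.86 = 4165.1
  latent heat to melt: 118.2×334 = 39479
  warm the meltwater: 494.08 T
  water cools: 713.2×4.18×(T − 20.88) = 2981.2(T − 20.88)
3475.3 T = 62247 − 43644 = 18603
T ≈ 5.35 °C — above 0 °C, consistent with complete melting.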